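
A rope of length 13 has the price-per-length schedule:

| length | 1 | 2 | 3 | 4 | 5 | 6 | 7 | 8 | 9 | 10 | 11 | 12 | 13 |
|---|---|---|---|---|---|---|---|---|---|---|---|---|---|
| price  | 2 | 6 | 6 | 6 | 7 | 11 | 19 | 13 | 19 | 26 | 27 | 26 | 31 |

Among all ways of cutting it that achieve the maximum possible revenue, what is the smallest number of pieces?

7

Build r[k] bottom-up: r[k] = max over allowed piece i of (p[i] + r[k−i]).
r[1] = 2
r[2] = 6
r[3] = 8  (first piece 1, then r[2]=6)
r[4] = 12  (first piece 2, then r[2]=6)
r[5] = 14  (first piece 1, then r[4]=12)
r[6] = 18  (first piece 2, then r[4]=12)
r[7] = 20  (first piece 1, then r[6]=18)
r[8] = 24  (first piece 2, then r[6]=18)
r[9] = 26  (first piece 1, then r[8]=24)
r[10] = 30  (first piece 2, then r[8]=24)
r[11] = 32  (first piece 1, then r[10]=30)
r[12] = 36  (first piece 2, then r[10]=30)
r[13] = 38  (first piece 1, then r[12]=36)
Maximum revenue is 38.
Now minimize piece count subject to staying optimal: for each k, pieces[k] = 1 + min over i with p[i]+r[k−i]=r[k] of pieces[k−i].
pieces[10] = 5
pieces[11] = 6
pieces[12] = 6
pieces[13] = 7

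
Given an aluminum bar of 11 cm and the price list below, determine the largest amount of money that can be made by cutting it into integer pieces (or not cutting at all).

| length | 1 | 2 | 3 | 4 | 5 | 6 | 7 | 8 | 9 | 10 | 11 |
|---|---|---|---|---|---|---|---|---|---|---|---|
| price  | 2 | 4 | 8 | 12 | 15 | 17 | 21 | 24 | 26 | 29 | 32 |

33

Consider every possible first cut. best[k] is the best of p[i]+best[k−i] over all sellable i≤k.
best[1] = 2
best[2] = 4  (first piece 1, then best[1]=2)
best[3] = 8
best[4] = 12
best[5] = 15
best[6] = 17  (first piece 1, then best[5]=15)
best[7] = 21
best[8] = 24  (first piece 4, then best[4]=12)
best[9] = 27  (first piece 4, then best[5]=15)
best[10] = 30  (first piece 5, then best[5]=15)
best[11] = 33  (first piece 4, then best[7]=21)
One optimal cutting: 7 + 4 → $21 + $12 = $33.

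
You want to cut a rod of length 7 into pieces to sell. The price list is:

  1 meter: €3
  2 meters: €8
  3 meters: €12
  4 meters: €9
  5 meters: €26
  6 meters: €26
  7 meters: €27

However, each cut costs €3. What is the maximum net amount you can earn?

31

Let r[k] be the best obtainable value from length k. For each k, try every first piece i and keep the best of price[i] + r[k−i] minus the 3 cut fee when i<k.
r[1] = 3
r[2] = max(3+3-3, 8+0) = 8
r[3] = max(3+8-3, 8+3-3, 12+0) = 12
r[4] = max(3+12-3, 8+8-3, 12+3-3, 9+0) = 13
r[5] = max(3+13-3, 8+12-3, 12+8-3, 9+3-3, 26+0) = 26
r[6] = max(3+26-3, 8+13-3, 12+12-3, 9+8-3, 26+3-3, 26+0) = 26
r[7] = max(3+26-3, 8+26-3, 12+13-3, …, 26+3-3, 27+0) = 31
One optimal plan: pieces 5 + 2 (1 cut) → €34 − €3 = €31.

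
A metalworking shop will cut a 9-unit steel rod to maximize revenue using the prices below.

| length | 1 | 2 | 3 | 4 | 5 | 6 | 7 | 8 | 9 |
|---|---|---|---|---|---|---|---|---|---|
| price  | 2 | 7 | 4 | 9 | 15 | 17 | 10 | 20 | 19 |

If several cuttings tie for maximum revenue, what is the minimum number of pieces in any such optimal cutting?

5

Let r[k] be the best obtainable value from length k. For each k, try every first piece i and keep the best of price[i] + r[k−i].
r[1] = 2
r[2] = 7
r[3] = 9  (first piece 1, then r[2]=7)
r[4] = 14  (first piece 2, then r[2]=7)
r[5] = 16  (first piece 1, then r[4]=14)
r[6] = 21  (first piece 2, then r[4]=14)
r[7] = 23  (first piece 1, then r[6]=21)
r[8] = 28  (first piece 2, then r[6]=21)
r[9] = 30  (first piece 1, then r[8]=28)
Maximum revenue is $30.
Now minimize piece count subject to staying optimal: for each k, pieces[k] = 1 + min over i with p[i]+r[k−i]=r[k] of pieces[k−i].
pieces[6] = 3
pieces[7] = 4
pieces[8] = 4
pieces[9] = 5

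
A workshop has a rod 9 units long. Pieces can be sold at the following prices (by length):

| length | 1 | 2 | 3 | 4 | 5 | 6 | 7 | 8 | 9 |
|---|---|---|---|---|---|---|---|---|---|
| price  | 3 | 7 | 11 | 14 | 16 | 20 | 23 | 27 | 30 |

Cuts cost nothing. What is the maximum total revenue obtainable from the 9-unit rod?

Consider every possible first cut. r[k] is the best of p[i]+r[k−i] over all sellable i≤k.
r[1] = 3
r[2] = max(3+3, 7+0) = 7
r[3] = max(3+7, 7+3, 11+0) = 11
r[4] = max(3+11, 7+7, 11+3, 14+0) = 14
r[5] = max(3+14, 7+11, 11+7, 14+3, 16+0) = 18
r[6] = max(3+18, 7+14, 11+11, 14+7, 16+3, 20+0) = 22
r[7] = max(3+22, 7+18, 11+14, …, 20+3, 23+0) = 25
r[8] = max(3+25, 7+22, 11+18, …, 23+3, 27+0) = 29
r[9] = max(3+29, 7+25, 11+22, …, 27+3, 30+0) = 33
One optimal cutting: 3 + 3 + 3 → 11 + 11 + 11 = 33.

33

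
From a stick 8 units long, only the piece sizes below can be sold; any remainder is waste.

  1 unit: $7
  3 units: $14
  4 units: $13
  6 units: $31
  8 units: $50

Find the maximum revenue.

56

Build best[k] bottom-up: best[k] = max over allowed piece i of (p[i] + best[k−i]).
best[1] = 7
best[2] = 14  (first piece 1, then best[1]=7)
best[3] = 21  (first piece 1, then best[2]=14)
best[4] = 28  (first piece 1, then best[3]=21)
best[5] = 35  (first piece 1, then best[4]=28)
best[6] = 42  (first piece 1, then best[5]=35)
best[7] = 49  (first piece 1, then best[6]=42)
best[8] = 56  (first piece 1, then best[7]=49)
One optimal cutting: 1 + 1 + 1 + 1 + 1 + 1 + 1 + 1 → $56.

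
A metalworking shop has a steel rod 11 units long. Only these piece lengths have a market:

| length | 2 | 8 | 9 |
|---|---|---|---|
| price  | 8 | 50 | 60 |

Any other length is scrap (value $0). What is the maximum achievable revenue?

Consider every possible first cut. f[k] is the best of p[i]+f[k−i] over all sellable i≤k.
f[1] = 0
f[2] = 8
f[3] = 8
f[4] = 16  (first piece 2, then f[2]=8)
f[5] = 16
f[6] = 24  (first piece 2, then f[4]=16)
f[7] = 24
f[8] = max(8+24, 50+0) = 50
f[9] = max(8+24, 50+0, 60+0) = 60
f[10] = max(8+50, 50+8, 60+0) = 60
f[11] = max(8+60, 50+8, 60+8) = 68
One optimal cutting: 9 + 2 → $68.

68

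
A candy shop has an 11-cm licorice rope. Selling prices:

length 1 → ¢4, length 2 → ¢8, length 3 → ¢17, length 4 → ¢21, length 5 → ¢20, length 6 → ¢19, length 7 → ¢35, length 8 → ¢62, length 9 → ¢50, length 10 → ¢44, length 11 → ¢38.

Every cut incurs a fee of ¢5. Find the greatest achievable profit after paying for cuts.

74

Build net[k] bottom-up: net[k] = max over allowed piece i of (p[i] + net[k−i]) − 5 per cut.
net[1] = 4
net[2] = max(4+4-5, 8+0) = 8
net[3] = max(4+8-5, 8+4-5, 17+0) = 17
net[4] = max(4+17-5, 8+8-5, 17+4-5, 21+0) = 21
net[5] = max(4+21-5, 8+17-5, 17+8-5, 21+4-5, 20+0) = 20
net[6] = max(4+20-5, 8+21-5, 17+17-5, 21+8-5, 20+4-5, 19+0) = 29
net[7] = max(4+29-5, 8+20-5, 17+21-5, …, 19+4-5, 35+0) = 35
net[8] = max(4+35-5, 8+29-5, 17+20-5, …, 35+4-5, 62+0) = 62
net[9] = max(4+62-5, 8+35-5, 17+29-5, …, 62+4-5, 50+0) = 61
net[10] = max(4+61-5, 8+62-5, 17+35-5, …, 50+4-5, 44+0) = 65
net[11] = max(4+65-5, 8+61-5, 17+62-5, …, 44+4-5, 38+0) = 74
One optimal plan: pieces 8 + 3 (1 cut) → ¢79 − ¢5 = ¢74.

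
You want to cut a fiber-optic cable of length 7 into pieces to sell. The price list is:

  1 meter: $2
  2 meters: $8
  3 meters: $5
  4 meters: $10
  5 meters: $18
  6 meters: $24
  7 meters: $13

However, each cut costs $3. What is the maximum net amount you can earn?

23

Build net[k] bottom-up: net[k] = max over allowed piece i of (p[i] + net[k−i]) − 3 per cut.
net[1] = 2
net[2] = 8
net[3] = 7  (first piece 1, then net[2]=8)
net[4] = 13  (first piece 2, then net[2]=8)
net[5] = 18
net[6] = 24
net[7] = 23  (first piece 1, then net[6]=24)
One optimal plan: pieces 6 + 1 (1 cut) → $26 − $3 = $23.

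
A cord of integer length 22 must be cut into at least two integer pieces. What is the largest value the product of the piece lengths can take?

2916

Define prod[k] = max over 1≤i<k of i · max(k−i, prod[k−i]); the inner max lets the remainder stay uncut if that's better.
Small cases: prod[2]=1, prod[3]=2, prod[4]=4, prod[5]=6, prod[6]=9, prod[7]=12, prod[8]=18, prod[9]=27, prod[10]=36, prod[11]=54, prod[12]=81, prod[13]=108, prod[14]=162, prod[15]=243, prod[16]=324.
prod[17] = max(1·324, 2·243, 3·162, …, 15·2, 16·1) = 486
prod[18] = max(1·486, 2·324, 3·243, …, 16·2, 17·1) = 729
prod[19] = max(1·729, 2·486, 3·324, …, 17·2, 18·1) = 972
prod[20] = max(1·972, 2·729, 3·486, …, 18·2, 19·1) = 1458
prod[21] = max(1·1458, 2·972, 3·729, …, 19·2, 20·1) = 2187
prod[22] = max(1·2187, 2·1458, 3·972, …, 20·2, 21·1) = 2916
One optimal split: 3 + 3 + 3 + 3 + 3 + 3 + 2 + 2; product 3·3·3·3·3·3·2·2 = 2916.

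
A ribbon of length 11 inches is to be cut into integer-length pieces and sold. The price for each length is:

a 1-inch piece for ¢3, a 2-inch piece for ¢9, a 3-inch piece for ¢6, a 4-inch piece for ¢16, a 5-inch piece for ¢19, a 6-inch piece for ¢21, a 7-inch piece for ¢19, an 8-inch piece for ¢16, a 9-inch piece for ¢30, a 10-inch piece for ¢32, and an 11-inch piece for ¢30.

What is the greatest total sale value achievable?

Build r[k] bottom-up: r[k] = max over allowed piece i of (p[i] + r[k−i]).
r[1] = 3
r[2] = 9
r[3] = 12  (first piece 1, then r[2]=9)
r[4] = 18  (first piece 2, then r[2]=9)
r[5] = 21  (first piece 1, then r[4]=18)
r[6] = 27  (first piece 2, then r[4]=18)
r[7] = 30  (first piece 1, then r[6]=27)
r[8] = 36  (first piece 2, then r[6]=27)
r[9] = 39  (first piece 1, then r[8]=36)
r[10] = 45  (first piece 2, then r[8]=36)
r[11] = 48  (first piece 1, then r[10]=45)
One optimal cutting: 2 + 2 + 2 + 2 + 2 + 1 → ¢9 + ¢9 + ¢9 + ¢9 + ¢9 + ¢3 = ¢48.

48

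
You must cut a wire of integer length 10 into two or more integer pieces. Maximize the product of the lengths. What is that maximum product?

36

Define prod[k] = max over 1≤i<k of i · max(k−i, prod[k−i]); the inner max lets the remainder stay uncut if that's better.
Small cases: prod[2]=1, prod[3]=2.
prod[4] = max(1·3, 2·2, 3·1) = 4
prod[5] = max(1·4, 2·3, 3·2, 4·1) = 6
prod[6] = max(1·6, 2·4, 3·3, 4·2, 5·1) = 9
prod[7] = max(1·9, 2·6, 3·4, 4·3, 5·2, 6·1) = 12
prod[8] = max(1·12, 2·9, 3·6, …, 6·2, 7·1) = 18
prod[9] = max(1·18, 2·12, 3·9, …, 7·2, 8·1) = 27
prod[10] = max(1·27, 2·18, 3·12, …, 8·2, 9·1) = 36
One optimal split: 3 + 3 + 2 + 2; product 3·3·2·2 = 36.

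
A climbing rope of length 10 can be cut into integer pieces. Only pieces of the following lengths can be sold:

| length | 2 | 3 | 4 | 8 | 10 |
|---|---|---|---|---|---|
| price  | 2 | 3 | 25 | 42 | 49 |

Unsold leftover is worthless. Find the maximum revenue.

Consider every possible first cut. best[k] is the best of p[i]+best[k−i] over all sellable i≤k.
best[1] = 0
best[2] = 2
best[3] = 3
best[4] = 25
best[5] = 25
best[6] = 27  (first piece 2, then best[4]=25)
best[7] = 28  (first piece 3, then best[4]=25)
best[8] = 50  (first piece 4, then best[4]=25)
best[9] = 50
best[10] = 52  (first piece 2, then best[8]=50)
One optimal cutting: 4 + 4 + 2 → €52.

52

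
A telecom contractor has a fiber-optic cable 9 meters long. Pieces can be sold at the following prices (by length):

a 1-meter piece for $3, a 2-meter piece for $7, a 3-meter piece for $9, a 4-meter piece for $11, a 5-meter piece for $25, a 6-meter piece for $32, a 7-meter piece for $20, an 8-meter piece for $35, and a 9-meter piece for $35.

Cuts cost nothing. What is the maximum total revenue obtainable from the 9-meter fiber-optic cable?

Consider every possible first cut. best[k] is the best of p[i]+best[k−i] over all sellable i≤k.
best[1] = 3
best[2] = max(3+3, 7+0) = 7
best[3] = max(3+7, 7+3, 9+0) = 10
best[4] = max(3+10, 7+7, 9+3, 11+0) = 14
best[5] = max(3+14, 7+10, 9+7, 11+3, 25+0) = 25
best[6] = max(3+25, 7+14, 9+10, 11+7, 25+3, 32+0) = 32
best[7] = max(3+32, 7+25, 9+14, …, 32+3, 20+0) = 35
best[8] = max(3+35, 7+32, 9+25, …, 20+3, 35+0) = 39
best[9] = max(3+39, 7+35, 9+32, …, 35+3, 35+0) = 42
One optimal cutting: 6 + 2 + 1 → $32 + $7 + $3 = $42.

42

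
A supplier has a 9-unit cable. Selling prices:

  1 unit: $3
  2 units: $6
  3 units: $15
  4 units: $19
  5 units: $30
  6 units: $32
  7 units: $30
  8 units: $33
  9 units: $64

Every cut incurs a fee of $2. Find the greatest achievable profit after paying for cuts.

Let net[k] be the best obtainable value from length k. For each k, try every first piece i and keep the best of price[i] + net[k−i] minus the 2 cut fee when i<k.
net[1] = 3
net[2] = 6
net[3] = 15
net[4] = 19
net[5] = 30
net[6] = 32
net[7] = 34  (first piece 2, then net[5]=30)
net[8] = 43  (first piece 3, then net[5]=30)
net[9] = 64
Best is to make no cuts and sell whole for $64.

64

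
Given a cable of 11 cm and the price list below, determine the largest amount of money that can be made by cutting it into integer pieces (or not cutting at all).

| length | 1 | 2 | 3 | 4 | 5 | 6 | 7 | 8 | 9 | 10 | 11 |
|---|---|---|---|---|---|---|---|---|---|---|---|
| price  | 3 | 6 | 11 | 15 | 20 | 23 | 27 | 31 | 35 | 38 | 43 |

43

Consider every possible first cut. best[k] is the best of p[i]+best[k−i] over all sellable i≤k.
best[1] = 3
best[2] = max(3+3, 6+0) = 6
best[3] = max(3+6, 6+3, 11+0) = 11
best[4] = max(3+11, 6+6, 11+3, 15+0) = 15
best[5] = max(3+15, 6+11, 11+6, 15+3, 20+0) = 20
best[6] = max(3+20, 6+15, 11+11, 15+6, 20+3, 23+0) = 23
best[7] = max(3+23, 6+20, 11+15, …, 23+3, 27+0) = 27
best[8] = max(3+27, 6+23, 11+20, …, 27+3, 31+0) = 31
best[9] = max(3+31, 6+27, 11+23, …, 31+3, 35+0) = 35
best[10] = max(3+35, 6+31, 11+27, …, 35+3, 38+0) = 40
best[11] = max(3+40, 6+35, 11+31, …, 38+3, 43+0) = 43
One optimal cutting: 5 + 5 + 1 → $20 + $20 + $3 = $43.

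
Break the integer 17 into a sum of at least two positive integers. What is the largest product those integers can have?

Define f[k] = max over 1≤i<k of i · max(k−i, f[k−i]); the inner max lets the remainder stay uncut if that's better.
f[2] = 1*max(1,0) = 1*1 = 1
f[3] = 1*max(2,1) = 1*2 = 2
f[4] = 2*max(2,1) = 2*2 = 4
f[5] = 2*max(3,2) = 2*3 = 6
f[6] = 3*max(3,2) = 3*3 = 9
f[7] = 2*max(5,6) = 2*6 = 12
f[8] = 2*max(6,9) = 2*9 = 18
f[9] = 3*max(6,9) = 3*9 = 27
f[10] = 2*max(8,18) = 2*18 = 36
f[11] = 2*max(9,27) = 2*27 = 54
f[12] = 3*max(9,27) = 3*27 = 81
f[13] = 2*max(11,54) = 2*54 = 108
f[14] = 2*max(12,81) = 2*81 = 162
f[15] = 3*max(12,81) = 3*81 = 243
f[16] = 2*max(14,162) = 2*162 = 324
f[17] = 2*max(15,243) = 2*243 = 486
One optimal split: 3 + 3 + 3 + 3 + 3 + 2; product 3*3*3*3*3*2 = 486.

486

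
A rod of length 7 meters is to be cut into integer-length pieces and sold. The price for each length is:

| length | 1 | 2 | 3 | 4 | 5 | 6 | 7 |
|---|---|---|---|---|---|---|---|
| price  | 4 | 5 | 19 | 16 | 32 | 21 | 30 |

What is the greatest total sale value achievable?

42

Consider every possible first cut. best[k] is the best of p[i]+best[k−i] over all sellable i≤k.
best[1] = 4
best[2] = max(4+4, 5+0) = 8
best[3] = max(4+8, 5+4, 19+0) = 19
best[4] = max(4+19, 5+8, 19+4, 16+0) = 23
best[5] = max(4+23, 5+19, 19+8, 16+4, 32+0) = 32
best[6] = max(4+32, 5+23, 19+19, 16+8, 32+4, 21+0) = 38
best[7] = max(4+38, 5+32, 19+23, …, 21+4, 30+0) = 42
One optimal cutting: 3 + 3 + 1 → $19 + $19 + $4 = $42.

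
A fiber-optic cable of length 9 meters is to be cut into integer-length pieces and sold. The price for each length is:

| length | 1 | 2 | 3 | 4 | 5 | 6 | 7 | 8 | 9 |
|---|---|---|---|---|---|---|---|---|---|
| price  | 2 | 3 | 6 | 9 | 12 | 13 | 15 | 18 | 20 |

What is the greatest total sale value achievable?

Build best[k] bottom-up: best[k] = max over allowed piece i of (p[i] + best[k−i]).
best[1] = 2
best[2] = 4  (first piece 1, then best[1]=2)
best[3] = 6  (first piece 1, then best[2]=4)
best[4] = 9
best[5] = 12
best[6] = 14  (first piece 1, then best[5]=12)
best[7] = 16  (first piece 1, then best[6]=14)
best[8] = 18  (first piece 1, then best[7]=16)
best[9] = 21  (first piece 4, then best[5]=12)
One optimal cutting: 5 + 4 → $12 + $9 = $21.

21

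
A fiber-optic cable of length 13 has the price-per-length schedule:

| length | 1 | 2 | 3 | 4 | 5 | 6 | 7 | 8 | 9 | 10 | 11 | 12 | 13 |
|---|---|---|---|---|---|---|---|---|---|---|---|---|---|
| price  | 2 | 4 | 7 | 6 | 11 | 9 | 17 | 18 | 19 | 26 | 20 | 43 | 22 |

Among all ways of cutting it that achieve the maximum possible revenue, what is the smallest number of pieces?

Build r[k] bottom-up: r[k] = max over allowed piece i of (p[i] + r[k−i]).
r[1] = 2
r[2] = 4  (first piece 1, then r[1]=2)
r[3] = 7
r[4] = 9  (first piece 1, then r[3]=7)
r[5] = 11  (first piece 1, then r[4]=9)
r[6] = 14  (first piece 3, then r[3]=7)
r[7] = 17
r[8] = 19  (first piece 1, then r[7]=17)
r[9] = 21  (first piece 1, then r[8]=19)
r[10] = 26
r[11] = 28  (first piece 1, then r[10]=26)
r[12] = 43
r[13] = 45  (first piece 1, then r[12]=43)
Maximum revenue is $45.
Now minimize piece count subject to staying optimal: for each k, pieces[k] = 1 + min over i with p[i]+r[k−i]=r[k] of pieces[k−i].
pieces[10] = 1
pieces[11] = 2
pieces[12] = 1
pieces[13] = 2

2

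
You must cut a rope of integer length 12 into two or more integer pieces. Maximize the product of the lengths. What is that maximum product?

81

Define m[k] = max over 1≤i<k of i · max(k−i, m[k−i]); the inner max lets the remainder stay uncut if that's better.
Small cases: m[2]=1, m[3]=2, m[4]=4.
m[5] = 2×max(3,2) = 2×3 = 6
m[6] = 3×max(3,2) = 3×3 = 9
m[7] = 2×max(5,6) = 2×6 = 12
m[8] = 2×max(6,9) = 2×9 = 18
m[9] = 3×max(6,9) = 3×9 = 27
m[10] = 2×max(8,18) = 2×18 = 36
m[11] = 2×max(9,27) = 2×27 = 54
m[12] = 3×max(9,27) = 3×27 = 81
One optimal split: 3 + 3 + 3 + 3; product 3×3×3×3 = 81.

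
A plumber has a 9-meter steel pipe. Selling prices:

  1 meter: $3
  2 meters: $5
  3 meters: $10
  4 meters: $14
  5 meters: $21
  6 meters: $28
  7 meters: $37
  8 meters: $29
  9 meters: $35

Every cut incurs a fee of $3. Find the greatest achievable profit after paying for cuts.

39

Let v[k] be the best obtainable value from length k. For each k, try every first piece i and keep the best of price[i] + v[k−i] minus the 3 cut fee when i<k.
v[1] = 3
v[2] = 5
v[3] = 10
v[4] = 14
v[5] = 21
v[6] = 28
v[7] = 37
v[8] = 37  (first piece 1, then v[7]=37)
v[9] = 39  (first piece 2, then v[7]=37)
One optimal plan: pieces 7 + 2 (1 cut) → $42 − $3 = $39.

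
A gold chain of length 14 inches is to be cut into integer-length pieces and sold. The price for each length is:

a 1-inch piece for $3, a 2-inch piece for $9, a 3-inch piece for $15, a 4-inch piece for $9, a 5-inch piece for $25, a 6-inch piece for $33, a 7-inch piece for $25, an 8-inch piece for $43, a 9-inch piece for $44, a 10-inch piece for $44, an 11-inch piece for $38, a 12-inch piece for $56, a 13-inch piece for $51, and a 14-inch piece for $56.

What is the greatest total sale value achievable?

Let r[k] be the best obtainable value from length k. For each k, try every first piece i and keep the best of price[i] + r[k−i].
r[1] = 3
r[2] = max(3+3, 9+0) = 9
r[3] = max(3+9, 9+3, 15+0) = 15
r[4] = max(3+15, 9+9, 15+3, 9+0) = 18
r[5] = max(3+18, 9+15, 15+9, 9+3, 25+0) = 25
r[6] = max(3+25, 9+18, 15+15, 9+9, 25+3, 33+0) = 33
r[7] = max(3+33, 9+25, 15+18, …, 33+3, 25+0) = 36
r[8] = max(3+36, 9+33, 15+25, …, 25+3, 43+0) = 43
r[9] = max(3+43, 9+36, 15+33, …, 43+3, 44+0) = 48
r[10] = max(3+48, 9+43, 15+36, …, 44+3, 44+0) = 52
r[11] = max(3+52, 9+48, 15+43, …, 44+3, 38+0) = 58
r[12] = max(3+58, 9+52, 15+48, …, 38+3, 56+0) = 66
r[13] = max(3+66, 9+58, 15+52, …, 56+3, 51+0) = 69
r[14] = max(3+69, 9+66, 15+58, …, 51+3, 56+0) = 76
One optimal cutting: 8 + 6 → $43 + $33 = $76.

76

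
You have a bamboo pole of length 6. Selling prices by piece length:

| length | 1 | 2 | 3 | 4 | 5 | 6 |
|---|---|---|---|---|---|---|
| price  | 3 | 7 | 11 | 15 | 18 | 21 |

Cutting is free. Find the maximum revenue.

Let R[k] be the best obtainable value from length k. For each k, try every first piece i and keep the best of price[i] + R[k−i].
R[1] = 3
R[2] = max(3+3, 7+0) = 7
R[3] = max(3+7, 7+3, 11+0) = 11
R[4] = max(3+11, 7+7, 11+3, 15+0) = 15
R[5] = max(3+15, 7+11, 11+7, 15+3, 18+0) = 18
R[6] = max(3+18, 7+15, 11+11, 15+7, 18+3, 21+0) = 22
One optimal cutting: 4 + 2 → $15 + $7 = $22.

22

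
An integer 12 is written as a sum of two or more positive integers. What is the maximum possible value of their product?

Fill m[k] for k=2..12: at each k try every first piece i and multiply by the better of (k−i) uncut or m[k−i].
m[2] = 1×max(1,0) = 1×1 = 1
m[3] = max(1×2, 2×1) = 2
m[4] = max(1×3, 2×2, 3×1) = 4
m[5] = max(1×4, 2×3, 3×2, 4×1) = 6
m[6] = max(1×6, 2×4, 3×3, 4×2, 5×1) = 9
m[7] = max(1×9, 2×6, 3×4, 4×3, 5×2, 6×1) = 12
m[8] = max(1×12, 2×9, 3×6, …, 6×2, 7×1) = 18
m[9] = max(1×18, 2×12, 3×9, …, 7×2, 8×1) = 27
m[10] = max(1×27, 2×18, 3×12, …, 8×2, 9×1) = 36
m[11] = max(1×36, 2×27, 3×18, …, 9×2, 10×1) = 54
m[12] = max(1×54, 2×36, 3×27, …, 10×2, 11×1) = 81
One optimal split: 3 + 3 + 3 + 3; product 3×3×3×3 = 81.

81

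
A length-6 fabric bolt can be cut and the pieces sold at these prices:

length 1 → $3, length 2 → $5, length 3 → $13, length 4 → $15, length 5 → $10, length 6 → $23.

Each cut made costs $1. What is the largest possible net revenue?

25

Build v[k] bottom-up: v[k] = max over allowed piece i of (p[i] + v[k−i]) − 1 per cut.
v[1] = 3
v[2] = 5  (first piece 1, then v[1]=3)
v[3] = 13
v[4] = 15  (first piece 1, then v[3]=13)
v[5] = 17  (first piece 1, then v[4]=15)
v[6] = 25  (first piece 3, then v[3]=13)
One optimal plan: pieces 3 + 3 (1 cut) → $26 − $1 = $25.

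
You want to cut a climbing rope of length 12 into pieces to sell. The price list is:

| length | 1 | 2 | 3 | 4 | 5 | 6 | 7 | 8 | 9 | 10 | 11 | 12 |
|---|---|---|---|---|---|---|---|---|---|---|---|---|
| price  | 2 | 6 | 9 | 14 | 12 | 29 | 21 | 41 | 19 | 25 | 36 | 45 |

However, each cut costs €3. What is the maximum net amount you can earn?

55

Build r[k] bottom-up: r[k] = max over allowed piece i of (p[i] + r[k−i]) − 3 per cut.
r[1] = 2
r[2] = max(2+2-3, 6+0) = 6
r[3] = max(2+6-3, 6+2-3, 9+0) = 9
r[4] = max(2+9-3, 6+6-3, 9+2-3, 14+0) = 14
r[5] = max(2+14-3, 6+9-3, 9+6-3, 14+2-3, 12+0) = 13
r[6] = max(2+13-3, 6+14-3, 9+9-3, 14+6-3, 12+2-3, 29+0) = 29
r[7] = max(2+29-3, 6+13-3, 9+14-3, …, 29+2-3, 21+0) = 28
r[8] = max(2+28-3, 6+29-3, 9+13-3, …, 21+2-3, 41+0) = 41
r[9] = max(2+41-3, 6+28-3, 9+29-3, …, 41+2-3, 19+0) = 40
r[10] = max(2+40-3, 6+41-3, 9+28-3, …, 19+2-3, 25+0) = 44
r[11] = max(2+44-3, 6+40-3, 9+41-3, …, 25+2-3, 36+0) = 47
r[12] = max(2+47-3, 6+44-3, 9+40-3, …, 36+2-3, 45+0) = 55
One optimal plan: pieces 6 + 6 (1 cut) → €58 − €3 = €55.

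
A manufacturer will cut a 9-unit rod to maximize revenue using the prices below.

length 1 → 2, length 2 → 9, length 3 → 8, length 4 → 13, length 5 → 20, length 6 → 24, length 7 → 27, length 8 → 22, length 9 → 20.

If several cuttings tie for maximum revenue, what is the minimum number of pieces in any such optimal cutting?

Build r[k] bottom-up: r[k] = max over allowed piece i of (p[i] + r[k−i]).
r[1] = 2
r[2] = max(2+2, 9+0) = 9
r[3] = max(2+9, 9+2, 8+0) = 11
r[4] = max(2+11, 9+9, 8+2, 13+0) = 18
r[5] = max(2+18, 9+11, 8+9, 13+2, 20+0) = 20
r[6] = max(2+20, 9+18, 8+11, 13+9, 20+2, 24+0) = 27
r[7] = max(2+27, 9+20, 8+18, …, 24+2, 27+0) = 29
r[8] = max(2+29, 9+27, 8+20, …, 27+2, 22+0) = 36
r[9] = max(2+36, 9+29, 8+27, …, 22+2, 20+0) = 38
Maximum revenue is 38.
Now minimize piece count subject to staying optimal: for each k, pieces[k] = 1 + min over i with p[i]+r[k−i]=r[k] of pieces[k−i].
pieces[6] = 3
pieces[7] = 2
pieces[8] = 4
pieces[9] = 3

3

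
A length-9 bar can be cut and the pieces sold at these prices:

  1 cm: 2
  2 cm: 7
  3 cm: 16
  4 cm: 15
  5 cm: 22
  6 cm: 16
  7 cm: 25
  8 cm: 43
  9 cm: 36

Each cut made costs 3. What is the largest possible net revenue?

Let net[k] be the best obtainable value from length k. For each k, try every first piece i and keep the best of price[i] + net[k−i] minus the 3 cut fee when i<k.
net[1] = 2
net[2] = max(2+2-3, 7+0) = 7
net[3] = max(2+7-3, 7+2-3, 16+0) = 16
net[4] = max(2+16-3, 7+7-3, 16+2-3, 15+0) = 15
net[5] = max(2+15-3, 7+16-3, 16+7-3, 15+2-3, 22+0) = 22
net[6] = max(2+22-3, 7+15-3, 16+16-3, 15+7-3, 22+2-3, 16+0) = 29
net[7] = max(2+29-3, 7+22-3, 16+15-3, …, 16+2-3, 25+0) = 28
net[8] = max(2+28-3, 7+29-3, 16+22-3, …, 25+2-3, 43+0) = 43
net[9] = max(2+43-3, 7+28-3, 16+29-3, …, 43+2-3, 36+0) = 42
One optimal plan: pieces 8 + 1 (1 cut) → 45 − 3 = 42.

42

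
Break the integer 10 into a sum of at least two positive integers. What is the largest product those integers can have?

36

Fill f[k] for k=2..10: at each k try every first piece i and multiply by the better of (k−i) uncut or f[k−i].
f[2] = 1*max(1,0) = 1*1 = 1
f[3] = 1*max(2,1) = 1*2 = 2
f[4] = 2*max(2,1) = 2*2 = 4
f[5] = 2*max(3,2) = 2*3 = 6
f[6] = 3*max(3,2) = 3*3 = 9
f[7] = 2*max(5,6) = 2*6 = 12
f[8] = 2*max(6,9) = 2*9 = 18
f[9] = 3*max(6,9) = 3*9 = 27
f[10] = 2*max(8,18) = 2*18 = 36
One optimal split: 3 + 3 + 2 + 2; product 3*3*2*2 = 36.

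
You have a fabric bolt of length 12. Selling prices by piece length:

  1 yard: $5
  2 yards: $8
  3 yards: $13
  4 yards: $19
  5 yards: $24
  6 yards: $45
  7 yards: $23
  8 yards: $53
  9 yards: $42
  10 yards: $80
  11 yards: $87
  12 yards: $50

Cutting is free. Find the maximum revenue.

Consider every possible first cut. v[k] is the best of p[i]+v[k−i] over all sellable i≤k.
v[1] = 5
v[2] = max(5+5, 8+0) = 10
v[3] = max(5+10, 8+5, 13+0) = 15
v[4] = max(5+15, 8+10, 13+5, 19+0) = 20
v[5] = max(5+20, 8+15, 13+10, 19+5, 24+0) = 25
v[6] = max(5+25, 8+20, 13+15, 19+10, 24+5, 45+0) = 45
v[7] = max(5+45, 8+25, 13+20, …, 45+5, 23+0) = 50
v[8] = max(5+50, 8+45, 13+25, …, 23+5, 53+0) = 55
v[9] = max(5+55, 8+50, 13+45, …, 53+5, 42+0) = 60
v[10] = max(5+60, 8+55, 13+50, …, 42+5, 80+0) = 80
v[11] = max(5+80, 8+60, 13+55, …, 80+5, 87+0) = 87
v[12] = max(5+87, 8+80, 13+60, …, 87+5, 50+0) = 92
One optimal cutting: 11 + 1 → $87 + $5 = $92.

92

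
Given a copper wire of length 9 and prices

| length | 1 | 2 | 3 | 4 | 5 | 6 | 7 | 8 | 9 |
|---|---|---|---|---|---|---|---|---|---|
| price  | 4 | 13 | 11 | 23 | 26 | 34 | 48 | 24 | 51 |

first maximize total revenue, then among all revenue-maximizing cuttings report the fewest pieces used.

Let r[k] be the best obtainable value from length k. For each k, try every first piece i and keep the best of price[i] + r[k−i].
r[1] = 4
r[2] = max(4+4, 13+0) = 13
r[3] = max(4+13, 13+4, 11+0) = 17
r[4] = max(4+17, 13+13, 11+4, 23+0) = 26
r[5] = max(4+26, 13+17, 11+13, 23+4, 26+0) = 30
r[6] = max(4+30, 13+26, 11+17, 23+13, 26+4, 34+0) = 39
r[7] = max(4+39, 13+30, 11+26, …, 34+4, 48+0) = 48
r[8] = max(4+48, 13+39, 11+30, …, 48+4, 24+0) = 52
r[9] = max(4+52, 13+48, 11+39, …, 24+4, 51+0) = 61
Maximum revenue is €61.
Now minimize piece count subject to staying optimal: for each k, pieces[k] = 1 + min over i with p[i]+r[k−i]=r[k] of pieces[k−i].
pieces[6] = 3
pieces[7] = 1
pieces[8] = 2
pieces[9] = 2

2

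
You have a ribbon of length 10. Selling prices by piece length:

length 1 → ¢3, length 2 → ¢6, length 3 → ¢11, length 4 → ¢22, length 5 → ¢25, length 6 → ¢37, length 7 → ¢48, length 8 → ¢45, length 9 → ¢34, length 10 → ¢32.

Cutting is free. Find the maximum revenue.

59

Let r[k] be the best obtainable value from length k. For each k, try every first piece i and keep the best of price[i] + r[k−i].
r[1] = 3
r[2] = 6  (first piece 1, then r[1]=3)
r[3] = 11
r[4] = 22
r[5] = 25  (first piece 1, then r[4]=22)
r[6] = 37
r[7] = 48
r[8] = 51  (first piece 1, then r[7]=48)
r[9] = 54  (first piece 1, then r[8]=51)
r[10] = 59  (first piece 3, then r[7]=48)
One optimal cutting: 7 + 3 → ¢48 + ¢11 = ¢59.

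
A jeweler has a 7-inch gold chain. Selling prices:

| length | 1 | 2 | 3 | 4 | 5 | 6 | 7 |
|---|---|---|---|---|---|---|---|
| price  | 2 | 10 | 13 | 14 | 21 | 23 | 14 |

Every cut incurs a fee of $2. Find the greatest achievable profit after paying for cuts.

Let net[k] be the best obtainable value from length k. For each k, try every first piece i and keep the best of price[i] + net[k−i] minus the 2 cut fee when i<k.
net[1] = 2
net[2] = 10
net[3] = 13
net[4] = 18  (first piece 2, then net[2]=10)
net[5] = 21  (first piece 2, then net[3]=13)
net[6] = 26  (first piece 2, then net[4]=18)
net[7] = 29  (first piece 2, then net[5]=21)
One optimal plan: pieces 3 + 2 + 2 (2 cuts) → $33 − $4 = $29.

29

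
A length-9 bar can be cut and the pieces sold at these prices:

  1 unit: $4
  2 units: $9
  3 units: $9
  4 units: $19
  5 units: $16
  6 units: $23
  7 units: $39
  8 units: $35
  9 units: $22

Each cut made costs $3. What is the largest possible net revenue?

Let net[k] be the best obtainable value from length k. For each k, try every first piece i and keep the best of price[i] + net[k−i] minus the 3 cut fee when i<k.
net[1] = 4
net[2] = max(4+4-3, 9+0) = 9
net[3] = max(4+9-3, 9+4-3, 9+0) = 10
net[4] = max(4+10-3, 9+9-3, 9+4-3, 19+0) = 19
net[5] = max(4+19-3, 9+10-3, 9+9-3, 19+4-3, 16+0) = 20
net[6] = max(4+20-3, 9+19-3, 9+10-3, 19+9-3, 16+4-3, 23+0) = 25
net[7] = max(4+25-3, 9+20-3, 9+19-3, …, 23+4-3, 39+0) = 39
net[8] = max(4+39-3, 9+25-3, 9+20-3, …, 39+4-3, 35+0) = 40
net[9] = max(4+40-3, 9+39-3, 9+25-3, …, 35+4-3, 22+0) = 45
One optimal plan: pieces 7 + 2 (1 cut) → $48 − $3 = $45.

45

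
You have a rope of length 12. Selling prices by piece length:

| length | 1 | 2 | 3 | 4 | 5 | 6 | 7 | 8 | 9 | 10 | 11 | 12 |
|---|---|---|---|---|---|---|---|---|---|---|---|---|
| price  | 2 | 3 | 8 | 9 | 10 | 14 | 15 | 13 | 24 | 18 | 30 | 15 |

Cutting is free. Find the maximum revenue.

32

Build r[k] bottom-up: r[k] = max over allowed piece i of (p[i] + r[k−i]).
r[1] = 2
r[2] = 4  (first piece 1, then r[1]=2)
r[3] = 8
r[4] = 10  (first piece 1, then r[3]=8)
r[5] = 12  (first piece 1, then r[4]=10)
r[6] = 16  (first piece 3, then r[3]=8)
r[7] = 18  (first piece 1, then r[6]=16)
r[8] = 20  (first piece 1, then r[7]=18)
r[9] = 24  (first piece 3, then r[6]=16)
r[10] = 26  (first piece 1, then r[9]=24)
r[11] = 30
r[12] = 32  (first piece 1, then r[11]=30)
One optimal cutting: 11 + 1 → 30 + 2 = 32.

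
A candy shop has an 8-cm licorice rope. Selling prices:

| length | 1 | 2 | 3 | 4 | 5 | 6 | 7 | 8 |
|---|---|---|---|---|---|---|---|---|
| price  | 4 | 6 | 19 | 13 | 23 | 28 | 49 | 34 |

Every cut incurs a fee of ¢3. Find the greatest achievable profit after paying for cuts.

Let net[k] be the best obtainable value from length k. For each k, try every first piece i and keep the best of price[i] + net[k−i] minus the 3 cut fee when i<k.
net[1] = 4
net[2] = max(4+4-3, 6+0) = 6
net[3] = max(4+6-3, 6+4-3, 19+0) = 19
net[4] = max(4+19-3, 6+6-3, 19+4-3, 13+0) = 20
net[5] = max(4+20-3, 6+19-3, 19+6-3, 13+4-3, 23+0) = 23
net[6] = max(4+23-3, 6+20-3, 19+19-3, 13+6-3, 23+4-3, 28+0) = 35
net[7] = max(4+35-3, 6+23-3, 19+20-3, …, 28+4-3, 49+0) = 49
net[8] = max(4+49-3, 6+35-3, 19+23-3, …, 49+4-3, 34+0) = 50
One optimal plan: pieces 7 + 1 (1 cut) → ¢53 − ¢3 = ¢50.

50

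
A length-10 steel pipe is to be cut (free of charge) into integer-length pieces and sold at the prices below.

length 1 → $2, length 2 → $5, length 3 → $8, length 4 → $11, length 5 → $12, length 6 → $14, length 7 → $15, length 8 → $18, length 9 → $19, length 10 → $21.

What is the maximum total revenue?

27

Build r[k] bottom-up: r[k] = max over allowed piece i of (p[i] + r[k−i]).
r[1] = 2
r[2] = max(2+2, 5+0) = 5
r[3] = max(2+5, 5+2, 8+0) = 8
r[4] = max(2+8, 5+5, 8+2, 11+0) = 11
r[5] = max(2+11, 5+8, 8+5, 11+2, 12+0) = 13
r[6] = max(2+13, 5+11, 8+8, 11+5, 12+2, 14+0) = 16
r[7] = max(2+16, 5+13, 8+11, …, 14+2, 15+0) = 19
r[8] = max(2+19, 5+16, 8+13, …, 15+2, 18+0) = 22
r[9] = max(2+22, 5+19, 8+16, …, 18+2, 19+0) = 24
r[10] = max(2+24, 5+22, 8+19, …, 19+2, 21+0) = 27
One optimal cutting: 4 + 4 + 2 → $11 + $11 + $5 = $27.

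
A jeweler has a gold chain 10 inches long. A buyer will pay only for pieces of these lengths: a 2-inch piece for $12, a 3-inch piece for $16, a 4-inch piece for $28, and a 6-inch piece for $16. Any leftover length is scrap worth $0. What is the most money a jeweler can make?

68

Consider every possible first cut. f[k] is the best of p[i]+f[k−i] over all sellable i≤k.
f[1] = 0
f[2] = 12
f[3] = 16
f[4] = 28
f[5] = 28
f[6] = 40  (first piece 2, then f[4]=28)
f[7] = 44  (first piece 3, then f[4]=28)
f[8] = 56  (first piece 4, then f[4]=28)
f[9] = 56
f[10] = 68  (first piece 2, then f[8]=56)
One optimal cutting: 4 + 4 + 2 → $68.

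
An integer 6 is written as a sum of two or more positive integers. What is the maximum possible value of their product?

Define f[k] = max over 1≤i<k of i · max(k−i, f[k−i]); the inner max lets the remainder stay uncut if that's better.
f[2] = 1*max(1,0) = 1*1 = 1
f[3] = 1*max(2,1) = 1*2 = 2
f[4] = 2*max(2,1) = 2*2 = 4
f[5] = 2*max(3,2) = 2*3 = 6
f[6] = 3*max(3,2) = 3*3 = 9
One optimal split: 3 + 3; product 3*3 = 9.

9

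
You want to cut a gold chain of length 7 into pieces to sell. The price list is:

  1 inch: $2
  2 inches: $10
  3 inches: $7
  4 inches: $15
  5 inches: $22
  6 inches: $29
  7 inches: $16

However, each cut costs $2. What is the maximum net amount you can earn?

Build v[k] bottom-up: v[k] = max over allowed piece i of (p[i] + v[k−i]) − 2 per cut.
v[1] = 2
v[2] = 10
v[3] = 10  (first piece 1, then v[2]=10)
v[4] = 18  (first piece 2, then v[2]=10)
v[5] = 22
v[6] = 29
v[7] = 30  (first piece 2, then v[5]=22)
One optimal plan: pieces 5 + 2 (1 cut) → $32 − $2 = $30.

30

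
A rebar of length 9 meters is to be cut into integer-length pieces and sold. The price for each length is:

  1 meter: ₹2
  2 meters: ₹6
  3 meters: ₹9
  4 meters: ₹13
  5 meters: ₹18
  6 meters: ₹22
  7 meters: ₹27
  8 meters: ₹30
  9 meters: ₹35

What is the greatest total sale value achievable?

Let R[k] be the best obtainable value from length k. For each k, try every first piece i and keep the best of price[i] + R[k−i].
R[1] = 2
R[2] = 6
R[3] = 9
R[4] = 13
R[5] = 18
R[6] = 22
R[7] = 27
R[8] = 30
R[9] = 35
Best is to sell the whole 9-meter piece uncut for ₹35.

35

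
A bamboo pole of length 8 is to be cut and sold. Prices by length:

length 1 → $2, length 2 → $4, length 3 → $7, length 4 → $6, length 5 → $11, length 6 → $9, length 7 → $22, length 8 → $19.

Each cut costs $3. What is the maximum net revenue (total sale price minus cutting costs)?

Consider every possible first cut. r[k] is the best of p[i]+r[k−i] over all sellable i≤k, charging 3 whenever i<k.
r[1] = 2
r[2] = 4
r[3] = 7
r[4] = 6  (first piece 1, then r[3]=7)
r[5] = 11
r[6] = 11  (first piece 3, then r[3]=7)
r[7] = 22
r[8] = 21  (first piece 1, then r[7]=22)
One optimal plan: pieces 7 + 1 (1 cut) → $24 − $3 = $21.

21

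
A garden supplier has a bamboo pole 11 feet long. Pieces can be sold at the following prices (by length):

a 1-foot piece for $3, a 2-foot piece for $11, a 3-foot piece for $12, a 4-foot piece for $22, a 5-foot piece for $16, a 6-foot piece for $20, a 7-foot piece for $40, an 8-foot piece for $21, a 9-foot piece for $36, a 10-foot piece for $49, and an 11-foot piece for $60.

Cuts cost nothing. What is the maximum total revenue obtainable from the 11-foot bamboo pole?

Let v[k] be the best obtainable value from length k. For each k, try every first piece i and keep the best of price[i] + v[k−i].
v[1] = 3
v[2] = max(3+3, 11+0) = 11
v[3] = max(3+11, 11+3, 12+0) = 14
v[4] = max(3+14, 11+11, 12+3, 22+0) = 22
v[5] = max(3+22, 11+14, 12+11, 22+3, 16+0) = 25
v[6] = max(3+25, 11+22, 12+14, 22+11, 16+3, 20+0) = 33
v[7] = max(3+33, 11+25, 12+22, …, 20+3, 40+0) = 40
v[8] = max(3+40, 11+33, 12+25, …, 40+3, 21+0) = 44
v[9] = max(3+44, 11+40, 12+33, …, 21+3, 36+0) = 51
v[10] = max(3+51, 11+44, 12+40, …, 36+3, 49+0) = 55
v[11] = max(3+55, 11+51, 12+44, …, 49+3, 60+0) = 62
One optimal cutting: 7 + 2 + 2 → $40 + $11 + $11 = $62.

62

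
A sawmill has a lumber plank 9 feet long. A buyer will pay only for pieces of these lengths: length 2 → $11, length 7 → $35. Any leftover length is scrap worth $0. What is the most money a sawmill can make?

Let best[k] be the best obtainable value from length k. For each k, try every first piece i and keep the best of price[i] + best[k−i].
best[1] = 0
best[2] = 11
best[3] = 11
best[4] = 22  (first piece 2, then best[2]=11)
best[5] = 22
best[6] = 33  (first piece 2, then best[4]=22)
best[7] = max(11+22, 35+0) = 35
best[8] = max(11+33, 35+0) = 44
best[9] = max(11+35, 35+11) = 46
One optimal cutting: 7 + 2 → $46.

46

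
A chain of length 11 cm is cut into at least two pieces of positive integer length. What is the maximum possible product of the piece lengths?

Let prod[k] be the best product for length k (with at least one cut). For each first piece i, the rest contributes max(k−i, prod[k−i]).
prod[2] = 1×max(1,0) = 1×1 = 1
prod[3] = 1×max(2,1) = 1×2 = 2
prod[4] = 2×max(2,1) = 2×2 = 4
prod[5] = 2×max(3,2) = 2×3 = 6
prod[6] = 3×max(3,2) = 3×3 = 9
prod[7] = 2×max(5,6) = 2×6 = 12
prod[8] = 2×max(6,9) = 2×9 = 18
prod[9] = 3×max(6,9) = 3×9 = 27
prod[10] = 2×max(8,18) = 2×18 = 36
prod[11] = 2×max(9,27) = 2×27 = 54
One optimal split: 3 + 3 + 3 + 2; product 3×3×3×2 = 54.

54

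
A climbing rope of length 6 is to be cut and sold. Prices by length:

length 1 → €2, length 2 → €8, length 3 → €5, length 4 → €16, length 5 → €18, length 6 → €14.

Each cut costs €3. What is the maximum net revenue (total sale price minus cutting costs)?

Consider every possible first cut. v[k] is the best of p[i]+v[k−i] over all sellable i≤k, charging 3 whenever i<k.
v[1] = 2
v[2] = 8
v[3] = 7  (first piece 1, then v[2]=8)
v[4] = 16
v[5] = 18
v[6] = 21  (first piece 2, then v[4]=16)
One optimal plan: pieces 4 + 2 (1 cut) → €24 − €3 = €21.

21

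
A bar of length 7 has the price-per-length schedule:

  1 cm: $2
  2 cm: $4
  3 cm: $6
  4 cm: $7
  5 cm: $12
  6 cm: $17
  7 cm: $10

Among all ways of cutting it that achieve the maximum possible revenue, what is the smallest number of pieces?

2

Let r[k] be the best obtainable value from length k. For each k, try every first piece i and keep the best of price[i] + r[k−i].
r[1] = 2
r[2] = max(2+2, 4+0) = 4
r[3] = max(2+4, 4+2, 6+0) = 6
r[4] = max(2+6, 4+4, 6+2, 7+0) = 8
r[5] = max(2+8, 4+6, 6+4, 7+2, 12+0) = 12
r[6] = max(2+12, 4+8, 6+6, 7+4, 12+2, 17+0) = 17
r[7] = max(2+17, 4+12, 6+8, …, 17+2, 10+0) = 19
Maximum revenue is $19.
Now minimize piece count subject to staying optimal: for each k, pieces[k] = 1 + min over i with p[i]+r[k−i]=r[k] of pieces[k−i].
pieces[4] = 2
pieces[5] = 1
pieces[6] = 1
pieces[7] = 2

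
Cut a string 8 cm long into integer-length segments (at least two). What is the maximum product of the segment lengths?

18

Fill P[k] for k=2..8: at each k try every first piece i and multiply by the better of (k−i) uncut or P[k−i].
P[2] = 1×max(1,0) = 1×1 = 1
P[3] = max(1×2, 2×1) = 2
P[4] = max(1×3, 2×2, 3×1) = 4
P[5] = max(1×4, 2×3, 3×2, 4×1) = 6
P[6] = max(1×6, 2×4, 3×3, 4×2, 5×1) = 9
P[7] = max(1×9, 2×6, 3×4, 4×3, 5×2, 6×1) = 12
P[8] = max(1×12, 2×9, 3×6, …, 6×2, 7×1) = 18
One optimal split: 3 + 3 + 2; product 3×3×2 = 18.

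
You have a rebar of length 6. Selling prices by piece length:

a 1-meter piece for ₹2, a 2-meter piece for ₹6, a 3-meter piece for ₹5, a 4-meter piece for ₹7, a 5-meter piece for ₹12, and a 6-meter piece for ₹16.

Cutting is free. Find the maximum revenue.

18

Consider every possible first cut. v[k] is the best of p[i]+v[k−i] over all sellable i≤k.
v[1] = 2
v[2] = max(2+2, 6+0) = 6
v[3] = max(2+6, 6+2, 5+0) = 8
v[4] = max(2+8, 6+6, 5+2, 7+0) = 12
v[5] = max(2+12, 6+8, 5+6, 7+2, 12+0) = 14
v[6] = max(2+14, 6+12, 5+8, 7+6, 12+2, 16+0) = 18
One optimal cutting: 2 + 2 + 2 → ₹6 + ₹6 + ₹6 = ₹18.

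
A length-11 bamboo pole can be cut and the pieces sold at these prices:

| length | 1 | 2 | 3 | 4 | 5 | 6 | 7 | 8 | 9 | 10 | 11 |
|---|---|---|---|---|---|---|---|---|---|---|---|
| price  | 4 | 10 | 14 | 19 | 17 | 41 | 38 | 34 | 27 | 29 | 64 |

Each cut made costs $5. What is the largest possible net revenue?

64

Consider every possible first cut. v[k] is the best of p[i]+v[k−i] over all sellable i≤k, charging 5 whenever i<k.
v[1] = 4
v[2] = 10
v[3] = 14
v[4] = 19
v[5] = 19  (first piece 2, then v[3]=14)
v[6] = 41
v[7] = 40  (first piece 1, then v[6]=41)
v[8] = 46  (first piece 2, then v[6]=41)
v[9] = 50  (first piece 3, then v[6]=41)
v[10] = 55  (first piece 4, then v[6]=41)
v[11] = 64
Best is to make no cuts and sell whole for $64.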